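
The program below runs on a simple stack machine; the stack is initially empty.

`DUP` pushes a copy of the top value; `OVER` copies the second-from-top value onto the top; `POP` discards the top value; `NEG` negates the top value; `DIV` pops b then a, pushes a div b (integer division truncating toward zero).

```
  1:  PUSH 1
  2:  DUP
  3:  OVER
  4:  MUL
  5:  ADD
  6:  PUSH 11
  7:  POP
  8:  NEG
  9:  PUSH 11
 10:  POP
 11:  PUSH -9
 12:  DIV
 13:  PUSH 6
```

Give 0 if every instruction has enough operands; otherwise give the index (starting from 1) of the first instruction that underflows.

0

PUSH 1  : [1]
DUP     : [1, 1]
OVER    : [1, 1, 1]
MUL     : [1, 1]
ADD     : [2]
PUSH 11 : [2, 11]
POP     : [2]
NEG     : [-2]
PUSH 11 : [-2, 11]
POP     : [-2]
PUSH -9 : [-2, -9]
DIV     : [0]
PUSH 6  : [0, 6]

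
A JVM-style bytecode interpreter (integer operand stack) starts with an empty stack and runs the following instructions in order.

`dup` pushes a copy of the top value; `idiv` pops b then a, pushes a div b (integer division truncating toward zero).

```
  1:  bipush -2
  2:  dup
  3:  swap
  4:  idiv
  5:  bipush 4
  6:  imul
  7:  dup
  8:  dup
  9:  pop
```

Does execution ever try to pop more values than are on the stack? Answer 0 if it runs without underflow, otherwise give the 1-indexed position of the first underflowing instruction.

bipush -2 -> [-2]
dup       -> [-2, -2]
swap      -> [-2, -2]
idiv      -> [1]
bipush 4  -> [1, 4]
imul      -> [4]
dup       -> [4, 4]
dup       -> [4, 4, 4]
pop       -> [4, 4]

0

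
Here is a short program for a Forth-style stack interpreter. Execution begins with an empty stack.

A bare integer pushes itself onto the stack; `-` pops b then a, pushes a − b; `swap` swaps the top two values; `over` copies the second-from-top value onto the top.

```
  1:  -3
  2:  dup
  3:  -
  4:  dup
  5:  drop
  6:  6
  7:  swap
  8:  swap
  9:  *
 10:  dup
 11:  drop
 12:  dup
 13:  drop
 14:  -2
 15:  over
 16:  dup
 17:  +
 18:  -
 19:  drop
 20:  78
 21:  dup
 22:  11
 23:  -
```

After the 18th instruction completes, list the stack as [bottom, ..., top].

-3   → -3
dup  → -3 -3
-    → 0
dup  → 0 0
drop → 0
6    → 0 6
swap → 6 0
swap → 0 6
*    → 0
dup  → 0 0
drop → 0
dup  → 0 0
drop → 0
-2   → 0 -2
over → 0 -2 0
dup  → 0 -2 0 0
+    → 0 -2 0
-    → 0 -2

[0, -2]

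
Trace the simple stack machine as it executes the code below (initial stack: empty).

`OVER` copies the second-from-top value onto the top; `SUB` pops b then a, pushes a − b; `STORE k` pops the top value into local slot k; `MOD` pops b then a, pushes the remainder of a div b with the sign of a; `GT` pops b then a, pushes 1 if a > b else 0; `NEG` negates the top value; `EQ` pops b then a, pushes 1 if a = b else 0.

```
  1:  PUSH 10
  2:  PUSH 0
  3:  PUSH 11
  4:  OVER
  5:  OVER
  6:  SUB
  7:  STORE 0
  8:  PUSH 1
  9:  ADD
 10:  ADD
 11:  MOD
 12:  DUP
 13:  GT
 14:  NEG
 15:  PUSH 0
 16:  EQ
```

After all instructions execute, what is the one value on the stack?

PUSH 10 → 10
PUSH 0  → 10 0
PUSH 11 → 10 0 11
OVER    → 10 0 11 0
OVER    → 10 0 11 0 11
SUB     → 10 0 11 -11
STORE 0 → 10 0 11
PUSH 1  → 10 0 11 1
ADD     → 10 0 12
ADD     → 10 12
MOD     → 10
DUP     → 10 10
GT      → 0
NEG     → 0
PUSH 0  → 0 0
EQ      → 1

1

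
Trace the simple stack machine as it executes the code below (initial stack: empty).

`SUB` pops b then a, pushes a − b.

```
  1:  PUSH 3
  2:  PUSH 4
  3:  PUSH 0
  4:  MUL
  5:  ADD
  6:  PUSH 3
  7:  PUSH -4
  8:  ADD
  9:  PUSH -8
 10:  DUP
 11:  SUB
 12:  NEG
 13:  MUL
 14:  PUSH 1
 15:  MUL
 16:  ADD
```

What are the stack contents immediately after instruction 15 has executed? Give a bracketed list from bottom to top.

PUSH 3   [3]
PUSH 4   [3, 4]
PUSH 0   [3, 4, 0]
MUL      [3, 0]
ADD      [3]
PUSH 3   [3, 3]
PUSH -4  [3, 3, -4]
ADD      [3, -1]
PUSH -8  [3, -1, -8]
DUP      [3, -1, -8, -8]
SUB      [3, -1, 0]
NEG      [3, -1, 0]
MUL      [3, 0]
PUSH 1   [3, 0, 1]
MUL      [3, 0]

[3, 0]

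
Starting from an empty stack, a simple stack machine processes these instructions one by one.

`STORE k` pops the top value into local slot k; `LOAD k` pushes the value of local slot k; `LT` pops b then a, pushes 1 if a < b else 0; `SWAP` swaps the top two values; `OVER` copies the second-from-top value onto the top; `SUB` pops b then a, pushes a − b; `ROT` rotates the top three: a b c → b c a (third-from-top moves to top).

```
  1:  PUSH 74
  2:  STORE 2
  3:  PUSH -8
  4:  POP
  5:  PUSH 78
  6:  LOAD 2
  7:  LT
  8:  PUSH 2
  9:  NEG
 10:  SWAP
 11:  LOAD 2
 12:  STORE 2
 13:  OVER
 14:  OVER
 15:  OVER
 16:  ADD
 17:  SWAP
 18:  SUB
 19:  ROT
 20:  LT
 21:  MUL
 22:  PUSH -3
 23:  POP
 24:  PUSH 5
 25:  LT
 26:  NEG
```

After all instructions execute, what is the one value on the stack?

-1

PUSH 74 → [74]
STORE 2 → []
PUSH -8 → [-8]
POP     → []
PUSH 78 → [78]
LOAD 2  → [78, 74]
LT      → [0]
PUSH 2  → [0, 2]
NEG     → [0, -2]
SWAP    → [-2, 0]
LOAD 2  → [-2, 0, 74]
STORE 2 → [-2, 0]
OVER    → [-2, 0, -2]
OVER    → [-2, 0, -2, 0]
OVER    → [-2, 0, -2, 0, -2]
ADD     → [-2, 0, -2, -2]
SWAP    → [-2, 0, -2, -2]
SUB     → [-2, 0, 0]
ROT     → [0, 0, -2]
LT      → [0, 0]
MUL     → [0]
PUSH -3 → [0, -3]
POP     → [0]
PUSH 5  → [0, 5]
LT      → [1]
NEG     → [-1]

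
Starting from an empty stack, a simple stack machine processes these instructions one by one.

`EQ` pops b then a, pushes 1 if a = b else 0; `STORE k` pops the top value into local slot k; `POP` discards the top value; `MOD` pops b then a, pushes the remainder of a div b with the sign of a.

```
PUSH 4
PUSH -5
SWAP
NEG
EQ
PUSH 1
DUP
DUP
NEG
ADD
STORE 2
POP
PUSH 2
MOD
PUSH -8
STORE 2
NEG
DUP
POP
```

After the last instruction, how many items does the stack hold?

1

PUSH 4   [4]
PUSH -5  [4, -5]
SWAP     [-5, 4]
NEG      [-5, -4]
EQ       [0]
PUSH 1   [0, 1]
DUP      [0, 1, 1]
DUP      [0, 1, 1, 1]
NEG      [0, 1, 1, -1]
ADD      [0, 1, 0]
STORE 2  [0, 1]
POP      [0]
PUSH 2   [0, 2]
MOD      [0]
PUSH -8  [0, -8]
STORE 2  [0]
NEG      [0]
DUP      [0, 0]
POP      [0]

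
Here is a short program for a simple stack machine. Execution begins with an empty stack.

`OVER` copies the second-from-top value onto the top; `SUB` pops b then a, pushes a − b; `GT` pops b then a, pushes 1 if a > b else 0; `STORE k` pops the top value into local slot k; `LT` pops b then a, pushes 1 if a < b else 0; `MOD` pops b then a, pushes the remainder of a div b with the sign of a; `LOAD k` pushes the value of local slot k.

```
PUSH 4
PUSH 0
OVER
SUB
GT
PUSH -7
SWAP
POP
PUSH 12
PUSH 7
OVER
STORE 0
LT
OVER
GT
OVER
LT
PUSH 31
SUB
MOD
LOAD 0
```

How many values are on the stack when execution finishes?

2

PUSH 4  → [4]
PUSH 0  → [4, 0]
OVER    → [4, 0, 4]
SUB     → [4, -4]
GT      → [1]
PUSH -7 → [1, -7]
SWAP    → [-7, 1]
POP     → [-7]
PUSH 12 → [-7, 12]
PUSH 7  → [-7, 12, 7]
OVER    → [-7, 12, 7, 12]
STORE 0 → [-7, 12, 7]
LT      → [-7, 0]
OVER    → [-7, 0, -7]
GT      → [-7, 1]
OVER    → [-7, 1, -7]
LT      → [-7, 0]
PUSH 31 → [-7, 0, 31]
SUB     → [-7, -31]
MOD     → [-7]
LOAD 0  → [-7, 12]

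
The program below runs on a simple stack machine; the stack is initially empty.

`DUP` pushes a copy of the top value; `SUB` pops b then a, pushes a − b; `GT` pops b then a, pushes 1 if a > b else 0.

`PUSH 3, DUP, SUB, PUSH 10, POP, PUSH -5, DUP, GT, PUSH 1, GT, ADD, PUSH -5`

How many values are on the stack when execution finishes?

PUSH 3   [3]
DUP      [3, 3]
SUB      [0]
PUSH 10  [0, 10]
POP      [0]
PUSH -5  [0, -5]
DUP      [0, -5, -5]
GT       [0, 0]
PUSH 1   [0, 0, 1]
GT       [0, 0]
ADD      [0]
PUSH -5  [0, -5]

2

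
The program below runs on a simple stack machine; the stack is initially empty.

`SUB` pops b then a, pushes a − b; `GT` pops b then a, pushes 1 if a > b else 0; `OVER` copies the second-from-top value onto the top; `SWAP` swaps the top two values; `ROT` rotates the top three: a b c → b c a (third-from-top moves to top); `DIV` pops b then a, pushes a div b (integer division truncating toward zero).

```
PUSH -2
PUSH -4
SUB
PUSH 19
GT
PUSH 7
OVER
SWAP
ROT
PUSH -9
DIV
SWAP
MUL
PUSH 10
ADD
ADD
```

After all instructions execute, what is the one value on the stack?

10

PUSH -2  [-2]
PUSH -4  [-2, -4]
SUB      [2]
PUSH 19  [2, 19]
GT       [0]
PUSH 7   [0, 7]
OVER     [0, 7, 0]
SWAP     [0, 0, 7]
ROT      [0, 7, 0]
PUSH -9  [0, 7, 0, -9]
DIV      [0, 7, 0]
SWAP     [0, 0, 7]
MUL      [0, 0]
PUSH 10  [0, 0, 10]
ADD      [0, 10]
ADD      [10]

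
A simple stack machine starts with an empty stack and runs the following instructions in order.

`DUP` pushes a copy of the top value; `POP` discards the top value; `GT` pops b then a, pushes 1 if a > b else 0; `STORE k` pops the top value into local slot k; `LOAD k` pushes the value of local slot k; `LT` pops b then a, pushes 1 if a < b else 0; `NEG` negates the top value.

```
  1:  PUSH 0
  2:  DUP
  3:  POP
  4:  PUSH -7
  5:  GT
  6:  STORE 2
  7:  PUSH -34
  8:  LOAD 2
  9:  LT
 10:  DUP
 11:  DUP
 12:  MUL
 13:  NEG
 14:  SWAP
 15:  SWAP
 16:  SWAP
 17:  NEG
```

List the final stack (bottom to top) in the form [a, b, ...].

PUSH 0   → [0]
DUP      → [0, 0]
POP      → [0]
PUSH -7  → [0, -7]
GT       → [1]
STORE 2  → []
PUSH -34 → [-34]
LOAD 2   → [-34, 1]
LT       → [1]
DUP      → [1, 1]
DUP      → [1, 1, 1]
MUL      → [1, 1]
NEG      → [1, -1]
SWAP     → [-1, 1]
SWAP     → [1, -1]
SWAP     → [-1, 1]
NEG      → [-1, -1]

[-1, -1]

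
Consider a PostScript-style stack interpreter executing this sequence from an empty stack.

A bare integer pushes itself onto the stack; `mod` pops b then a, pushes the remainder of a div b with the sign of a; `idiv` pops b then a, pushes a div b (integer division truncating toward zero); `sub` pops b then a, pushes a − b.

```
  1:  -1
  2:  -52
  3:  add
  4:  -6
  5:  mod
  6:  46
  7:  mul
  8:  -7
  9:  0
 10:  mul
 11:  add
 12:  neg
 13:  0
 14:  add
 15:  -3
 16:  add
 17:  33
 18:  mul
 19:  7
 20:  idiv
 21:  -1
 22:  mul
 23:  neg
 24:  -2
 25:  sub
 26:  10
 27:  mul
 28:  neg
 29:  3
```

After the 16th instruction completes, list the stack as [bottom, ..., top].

[227]

-1  → -1
-52 → -1 -52
add → -53
-6  → -53 -6
mod → -5
46  → -5 46
mul → -230
-7  → -230 -7
0   → -230 -7 0
mul → -230 0
add → -230
neg → 230
0   → 230 0
add → 230
-3  → 230 -3
add → 227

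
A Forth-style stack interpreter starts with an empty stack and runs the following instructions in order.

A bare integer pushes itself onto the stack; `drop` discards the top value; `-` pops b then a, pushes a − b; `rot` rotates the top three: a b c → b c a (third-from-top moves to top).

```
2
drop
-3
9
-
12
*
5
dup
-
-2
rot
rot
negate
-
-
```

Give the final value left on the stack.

2      : 2
drop   : (empty)
-3     : -3
9      : -3 9
-      : -12
12     : -12 12
*      : -144
5      : -144 5
dup    : -144 5 5
-      : -144 0
-2     : -144 0 -2
rot    : 0 -2 -144
rot    : -2 -144 0
negate : -2 -144 0
-      : -2 -144
-      : 142

142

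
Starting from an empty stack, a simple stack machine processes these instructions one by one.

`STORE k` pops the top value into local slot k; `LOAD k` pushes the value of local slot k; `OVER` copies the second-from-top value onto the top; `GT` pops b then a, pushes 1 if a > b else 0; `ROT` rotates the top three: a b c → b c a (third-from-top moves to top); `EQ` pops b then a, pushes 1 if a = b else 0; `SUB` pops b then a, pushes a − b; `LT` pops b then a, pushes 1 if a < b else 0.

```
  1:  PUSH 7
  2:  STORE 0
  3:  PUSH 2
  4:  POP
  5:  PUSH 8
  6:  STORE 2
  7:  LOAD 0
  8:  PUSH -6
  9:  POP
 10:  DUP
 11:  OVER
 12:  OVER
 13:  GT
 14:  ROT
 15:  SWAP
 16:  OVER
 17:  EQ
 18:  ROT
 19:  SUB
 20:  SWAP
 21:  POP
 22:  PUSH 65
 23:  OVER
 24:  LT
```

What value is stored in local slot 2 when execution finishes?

8

PUSH 7  : [7]
STORE 0 : []
PUSH 2  : [2]
POP     : []
PUSH 8  : [8]
STORE 2 : []
LOAD 0  : [7]
PUSH -6 : [7, -6]
POP     : [7]
DUP     : [7, 7]
OVER    : [7, 7, 7]
OVER    : [7, 7, 7, 7]
GT      : [7, 7, 0]
ROT     : [7, 0, 7]
SWAP    : [7, 7, 0]
OVER    : [7, 7, 0, 7]
EQ      : [7, 7, 0]
ROT     : [7, 0, 7]
SUB     : [7, -7]
SWAP    : [-7, 7]
POP     : [-7]
PUSH 65 : [-7, 65]
OVER    : [-7, 65, -7]
LT      : [-7, 0]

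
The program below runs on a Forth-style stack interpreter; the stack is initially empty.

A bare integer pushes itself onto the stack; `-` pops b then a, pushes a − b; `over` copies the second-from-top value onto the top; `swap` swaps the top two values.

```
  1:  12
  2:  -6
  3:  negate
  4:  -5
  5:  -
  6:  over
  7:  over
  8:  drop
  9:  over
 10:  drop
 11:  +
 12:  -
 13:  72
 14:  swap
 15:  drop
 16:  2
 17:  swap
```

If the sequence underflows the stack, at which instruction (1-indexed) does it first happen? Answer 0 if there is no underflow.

0

12     : [12]
-6     : [12, -6]
negate : [12, 6]
-5     : [12, 6, -5]
-      : [12, 11]
over   : [12, 11, 12]
over   : [12, 11, 12, 11]
drop   : [12, 11, 12]
over   : [12, 11, 12, 11]
drop   : [12, 11, 12]
+      : [12, 23]
-      : [-11]
72     : [-11, 72]
swap   : [72, -11]
drop   : [72]
2      : [72, 2]
swap   : [2, 72]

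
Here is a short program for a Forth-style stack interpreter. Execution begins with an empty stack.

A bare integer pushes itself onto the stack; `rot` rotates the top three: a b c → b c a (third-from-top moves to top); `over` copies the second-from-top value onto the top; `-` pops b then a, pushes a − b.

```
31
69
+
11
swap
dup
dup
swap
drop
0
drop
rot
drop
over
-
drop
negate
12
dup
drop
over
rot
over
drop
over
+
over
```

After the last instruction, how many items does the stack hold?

31      31
69      31 69
+       100
11      100 11
swap    11 100
dup     11 100 100
dup     11 100 100 100
swap    11 100 100 100
drop    11 100 100
0       11 100 100 0
drop    11 100 100
rot     100 100 11
drop    100 100
over    100 100 100
-       100 0
drop    100
negate  -100
12      -100 12
dup     -100 12 12
drop    -100 12
over    -100 12 -100
rot     12 -100 -100
over    12 -100 -100 -100
drop    12 -100 -100
over    12 -100 -100 -100
+       12 -100 -200
over    12 -100 -200 -100

4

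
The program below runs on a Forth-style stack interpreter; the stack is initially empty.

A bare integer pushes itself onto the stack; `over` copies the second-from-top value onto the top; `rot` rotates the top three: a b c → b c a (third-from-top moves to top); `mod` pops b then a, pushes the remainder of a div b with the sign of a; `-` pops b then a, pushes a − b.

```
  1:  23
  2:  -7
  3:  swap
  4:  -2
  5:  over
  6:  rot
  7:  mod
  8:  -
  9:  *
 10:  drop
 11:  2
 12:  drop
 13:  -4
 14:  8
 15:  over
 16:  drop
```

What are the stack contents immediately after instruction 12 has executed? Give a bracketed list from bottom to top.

23    23
-7    23 -7
swap  -7 23
-2    -7 23 -2
over  -7 23 -2 23
rot   -7 -2 23 23
mod   -7 -2 0
-     -7 -2
*     14
drop  (empty)
2     2
drop  (empty)

[]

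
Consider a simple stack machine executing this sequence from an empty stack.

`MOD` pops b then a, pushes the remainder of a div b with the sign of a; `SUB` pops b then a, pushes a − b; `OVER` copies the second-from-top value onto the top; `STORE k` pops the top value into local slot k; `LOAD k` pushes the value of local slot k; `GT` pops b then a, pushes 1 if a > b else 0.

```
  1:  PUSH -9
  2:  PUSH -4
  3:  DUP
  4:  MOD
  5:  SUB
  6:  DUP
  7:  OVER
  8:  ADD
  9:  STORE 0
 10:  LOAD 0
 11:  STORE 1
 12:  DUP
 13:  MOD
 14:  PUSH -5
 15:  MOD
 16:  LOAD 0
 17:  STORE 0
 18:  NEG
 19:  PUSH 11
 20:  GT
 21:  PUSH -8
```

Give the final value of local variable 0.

-18

PUSH -9 → -9
PUSH -4 → -9 -4
DUP     → -9 -4 -4
MOD     → -9 0
SUB     → -9
DUP     → -9 -9
OVER    → -9 -9 -9
ADD     → -9 -18
STORE 0 → -9
LOAD 0  → -9 -18
STORE 1 → -9
DUP     → -9 -9
MOD     → 0
PUSH -5 → 0 -5
MOD     → 0
LOAD 0  → 0 -18
STORE 0 → 0
NEG     → 0
PUSH 11 → 0 11
GT      → 0
PUSH -8 → 0 -8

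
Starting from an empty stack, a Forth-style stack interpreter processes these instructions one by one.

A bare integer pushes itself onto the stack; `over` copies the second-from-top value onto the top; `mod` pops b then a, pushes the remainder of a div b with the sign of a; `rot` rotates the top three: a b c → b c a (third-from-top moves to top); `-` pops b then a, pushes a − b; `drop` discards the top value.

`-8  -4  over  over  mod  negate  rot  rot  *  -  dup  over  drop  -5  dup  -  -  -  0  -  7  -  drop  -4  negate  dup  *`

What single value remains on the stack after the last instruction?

16

-8     -> -8
-4     -> -8 -4
over   -> -8 -4 -8
over   -> -8 -4 -8 -4
mod    -> -8 -4 0
negate -> -8 -4 0
rot    -> -4 0 -8
rot    -> 0 -8 -4
*      -> 0 32
-      -> -32
dup    -> -32 -32
over   -> -32 -32 -32
drop   -> -32 -32
-5     -> -32 -32 -5
dup    -> -32 -32 -5 -5
-      -> -32 -32 0
-      -> -32 -32
-      -> 0
0      -> 0 0
-      -> 0
7      -> 0 7
-      -> -7
drop   -> (empty)
-4     -> -4
negate -> 4
dup    -> 4 4
*      -> 16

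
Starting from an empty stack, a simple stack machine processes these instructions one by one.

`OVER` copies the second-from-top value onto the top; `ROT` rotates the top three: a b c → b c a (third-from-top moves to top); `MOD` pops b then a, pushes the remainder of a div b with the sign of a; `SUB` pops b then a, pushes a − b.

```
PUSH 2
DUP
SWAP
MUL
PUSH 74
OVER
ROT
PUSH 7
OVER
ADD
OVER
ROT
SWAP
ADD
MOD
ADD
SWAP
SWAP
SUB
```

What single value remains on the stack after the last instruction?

67

PUSH 2   [2]
DUP      [2, 2]
SWAP     [2, 2]
MUL      [4]
PUSH 74  [4, 74]
OVER     [4, 74, 4]
ROT      [74, 4, 4]
PUSH 7   [74, 4, 4, 7]
OVER     [74, 4, 4, 7, 4]
ADD      [74, 4, 4, 11]
OVER     [74, 4, 4, 11, 4]
ROT      [74, 4, 11, 4, 4]
SWAP     [74, 4, 11, 4, 4]
ADD      [74, 4, 11, 8]
MOD      [74, 4, 3]
ADD      [74, 7]
SWAP     [7, 74]
SWAP     [74, 7]
SUB      [67]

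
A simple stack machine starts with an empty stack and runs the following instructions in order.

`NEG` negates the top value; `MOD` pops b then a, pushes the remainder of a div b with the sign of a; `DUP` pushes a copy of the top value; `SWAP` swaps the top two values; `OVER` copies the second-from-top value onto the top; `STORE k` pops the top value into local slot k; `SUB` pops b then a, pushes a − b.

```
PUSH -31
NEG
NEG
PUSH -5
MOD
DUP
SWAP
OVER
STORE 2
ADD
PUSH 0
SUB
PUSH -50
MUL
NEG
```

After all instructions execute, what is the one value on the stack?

-100

PUSH -31 : -31
NEG      : 31
NEG      : -31
PUSH -5  : -31 -5
MOD      : -1
DUP      : -1 -1
SWAP     : -1 -1
OVER     : -1 -1 -1
STORE 2  : -1 -1
ADD      : -2
PUSH 0   : -2 0
SUB      : -2
PUSH -50 : -2 -50
MUL      : 100
NEG      : -100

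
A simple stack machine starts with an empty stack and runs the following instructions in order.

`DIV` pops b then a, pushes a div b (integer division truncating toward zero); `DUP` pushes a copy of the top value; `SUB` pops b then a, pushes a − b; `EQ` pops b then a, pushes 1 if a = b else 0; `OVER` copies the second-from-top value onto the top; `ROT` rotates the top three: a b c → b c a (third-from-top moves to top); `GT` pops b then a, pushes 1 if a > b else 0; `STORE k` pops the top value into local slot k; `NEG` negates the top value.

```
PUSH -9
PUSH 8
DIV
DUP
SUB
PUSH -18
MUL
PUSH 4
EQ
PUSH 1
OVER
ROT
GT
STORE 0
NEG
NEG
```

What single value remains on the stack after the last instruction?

PUSH -9  -> [-9]
PUSH 8   -> [-9, 8]
DIV      -> [-1]
DUP      -> [-1, -1]
SUB      -> [0]
PUSH -18 -> [0, -18]
MUL      -> [0]
PUSH 4   -> [0, 4]
EQ       -> [0]
PUSH 1   -> [0, 1]
OVER     -> [0, 1, 0]
ROT      -> [1, 0, 0]
GT       -> [1, 0]
STORE 0  -> [1]
NEG      -> [-1]
NEG      -> [1]

1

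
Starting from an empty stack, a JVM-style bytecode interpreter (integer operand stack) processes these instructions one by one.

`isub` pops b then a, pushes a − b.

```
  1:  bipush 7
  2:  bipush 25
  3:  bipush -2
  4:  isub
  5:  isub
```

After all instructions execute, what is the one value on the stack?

bipush 7   [7]
bipush 25  [7, 25]
bipush -2  [7, 25, -2]
isub       [7, 27]
isub       [-20]

-20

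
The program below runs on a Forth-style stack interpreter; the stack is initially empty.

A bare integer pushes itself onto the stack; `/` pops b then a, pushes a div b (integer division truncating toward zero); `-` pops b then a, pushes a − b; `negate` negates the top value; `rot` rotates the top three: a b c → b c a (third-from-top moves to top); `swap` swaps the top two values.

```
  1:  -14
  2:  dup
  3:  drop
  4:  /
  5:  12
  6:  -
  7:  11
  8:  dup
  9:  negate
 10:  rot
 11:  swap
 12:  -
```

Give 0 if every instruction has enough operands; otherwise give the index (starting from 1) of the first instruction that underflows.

4

-14   -14
dup   -14 -14
drop  -14
/  — needs 2 operands, stack has 1 → underflow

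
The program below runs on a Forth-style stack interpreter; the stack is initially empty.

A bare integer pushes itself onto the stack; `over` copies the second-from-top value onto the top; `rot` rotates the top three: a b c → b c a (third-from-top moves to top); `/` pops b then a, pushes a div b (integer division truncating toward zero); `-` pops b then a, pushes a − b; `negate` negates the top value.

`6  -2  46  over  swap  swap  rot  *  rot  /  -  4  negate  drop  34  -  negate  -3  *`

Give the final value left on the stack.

36

6       6
-2      6 -2
46      6 -2 46
over    6 -2 46 -2
swap    6 -2 -2 46
swap    6 -2 46 -2
rot     6 46 -2 -2
*       6 46 4
rot     46 4 6
/       46 0
-       46
4       46 4
negate  46 -4
drop    46
34      46 34
-       12
negate  -12
-3      -12 -3
*       36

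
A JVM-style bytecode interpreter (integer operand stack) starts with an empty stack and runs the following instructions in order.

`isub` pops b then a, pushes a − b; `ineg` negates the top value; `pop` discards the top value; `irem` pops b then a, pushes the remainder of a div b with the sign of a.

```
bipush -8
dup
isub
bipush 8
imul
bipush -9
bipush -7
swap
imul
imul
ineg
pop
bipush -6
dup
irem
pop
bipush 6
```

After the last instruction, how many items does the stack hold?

bipush -8 : -8
dup       : -8 -8
isub      : 0
bipush 8  : 0 8
imul      : 0
bipush -9 : 0 -9
bipush -7 : 0 -9 -7
swap      : 0 -7 -9
imul      : 0 63
imul      : 0
ineg      : 0
pop       : (empty)
bipush -6 : -6
dup       : -6 -6
irem      : 0
pop       : (empty)
bipush 6  : 6

1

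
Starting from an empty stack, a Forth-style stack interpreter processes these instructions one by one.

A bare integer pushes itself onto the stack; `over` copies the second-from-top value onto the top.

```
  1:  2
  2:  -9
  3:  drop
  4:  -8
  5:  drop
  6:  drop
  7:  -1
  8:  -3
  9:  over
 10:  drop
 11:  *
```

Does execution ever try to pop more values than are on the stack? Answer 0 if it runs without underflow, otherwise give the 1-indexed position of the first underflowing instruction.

0

2    -> 2
-9   -> 2 -9
drop -> 2
-8   -> 2 -8
drop -> 2
drop -> (empty)
-1   -> -1
-3   -> -1 -3
over -> -1 -3 -1
drop -> -1 -3
*    -> 3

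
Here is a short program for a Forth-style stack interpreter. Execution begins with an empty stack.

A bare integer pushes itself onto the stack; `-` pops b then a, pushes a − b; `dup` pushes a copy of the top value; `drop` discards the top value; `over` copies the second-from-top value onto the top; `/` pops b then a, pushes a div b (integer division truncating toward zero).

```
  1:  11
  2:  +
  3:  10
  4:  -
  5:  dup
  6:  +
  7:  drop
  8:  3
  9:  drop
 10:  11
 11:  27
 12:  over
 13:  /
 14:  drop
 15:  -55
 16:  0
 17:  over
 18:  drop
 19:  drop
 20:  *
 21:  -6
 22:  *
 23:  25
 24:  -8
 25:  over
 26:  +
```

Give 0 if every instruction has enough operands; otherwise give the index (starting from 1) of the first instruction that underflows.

2

11  11
+  — needs 2 operands, stack has 1 → underflow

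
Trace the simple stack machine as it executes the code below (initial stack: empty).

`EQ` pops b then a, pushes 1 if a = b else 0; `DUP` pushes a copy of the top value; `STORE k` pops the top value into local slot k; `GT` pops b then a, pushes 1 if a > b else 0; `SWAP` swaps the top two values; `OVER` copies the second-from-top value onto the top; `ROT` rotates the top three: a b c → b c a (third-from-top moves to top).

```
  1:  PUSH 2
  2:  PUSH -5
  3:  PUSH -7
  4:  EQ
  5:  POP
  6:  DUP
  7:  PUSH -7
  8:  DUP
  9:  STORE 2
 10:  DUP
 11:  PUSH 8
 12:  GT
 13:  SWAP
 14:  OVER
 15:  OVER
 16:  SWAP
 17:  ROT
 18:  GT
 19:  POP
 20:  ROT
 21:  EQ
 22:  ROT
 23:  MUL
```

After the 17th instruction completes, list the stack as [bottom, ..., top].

[2, 2, 0, -7, 0, -7]

PUSH 2  -> [2]
PUSH -5 -> [2, -5]
PUSH -7 -> [2, -5, -7]
EQ      -> [2, 0]
POP     -> [2]
DUP     -> [2, 2]
PUSH -7 -> [2, 2, -7]
DUP     -> [2, 2, -7, -7]
STORE 2 -> [2, 2, -7]
DUP     -> [2, 2, -7, -7]
PUSH 8  -> [2, 2, -7, -7, 8]
GT      -> [2, 2, -7, 0]
SWAP    -> [2, 2, 0, -7]
OVER    -> [2, 2, 0, -7, 0]
OVER    -> [2, 2, 0, -7, 0, -7]
SWAP    -> [2, 2, 0, -7, -7, 0]
ROT     -> [2, 2, 0, -7, 0, -7]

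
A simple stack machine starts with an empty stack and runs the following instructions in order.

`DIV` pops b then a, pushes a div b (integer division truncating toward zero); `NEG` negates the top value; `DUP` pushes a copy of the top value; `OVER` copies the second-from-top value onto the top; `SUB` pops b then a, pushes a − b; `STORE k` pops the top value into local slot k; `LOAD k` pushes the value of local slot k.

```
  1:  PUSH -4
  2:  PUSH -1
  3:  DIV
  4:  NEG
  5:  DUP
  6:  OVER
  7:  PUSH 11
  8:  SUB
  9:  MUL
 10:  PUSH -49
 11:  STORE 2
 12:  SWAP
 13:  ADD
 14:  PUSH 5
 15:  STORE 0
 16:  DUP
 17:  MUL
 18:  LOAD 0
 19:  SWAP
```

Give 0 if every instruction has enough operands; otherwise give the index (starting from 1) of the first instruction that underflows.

0

PUSH -4  -> -4
PUSH -1  -> -4 -1
DIV      -> 4
NEG      -> -4
DUP      -> -4 -4
OVER     -> -4 -4 -4
PUSH 11  -> -4 -4 -4 11
SUB      -> -4 -4 -15
MUL      -> -4 60
PUSH -49 -> -4 60 -49
STORE 2  -> -4 60
SWAP     -> 60 -4
ADD      -> 56
PUSH 5   -> 56 5
STORE 0  -> 56
DUP      -> 56 56
MUL      -> 3136
LOAD 0   -> 3136 5
SWAP     -> 5 3136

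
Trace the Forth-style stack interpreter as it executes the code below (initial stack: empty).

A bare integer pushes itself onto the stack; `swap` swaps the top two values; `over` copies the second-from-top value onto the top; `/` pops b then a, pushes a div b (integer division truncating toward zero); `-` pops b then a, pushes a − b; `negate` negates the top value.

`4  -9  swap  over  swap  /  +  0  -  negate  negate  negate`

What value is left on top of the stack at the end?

11

4       4
-9      4 -9
swap    -9 4
over    -9 4 -9
swap    -9 -9 4
/       -9 -2
+       -11
0       -11 0
-       -11
negate  11
negate  -11
negate  11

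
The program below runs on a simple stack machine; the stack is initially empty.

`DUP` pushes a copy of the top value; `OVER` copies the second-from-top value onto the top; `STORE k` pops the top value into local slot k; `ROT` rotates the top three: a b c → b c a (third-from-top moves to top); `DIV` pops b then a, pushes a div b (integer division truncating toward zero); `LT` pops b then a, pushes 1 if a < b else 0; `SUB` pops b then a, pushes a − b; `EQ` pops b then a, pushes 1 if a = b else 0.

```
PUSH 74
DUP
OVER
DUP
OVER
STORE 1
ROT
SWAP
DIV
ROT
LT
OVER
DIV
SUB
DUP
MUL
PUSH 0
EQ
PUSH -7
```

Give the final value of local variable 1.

74

PUSH 74 → 74
DUP     → 74 74
OVER    → 74 74 74
DUP     → 74 74 74 74
OVER    → 74 74 74 74 74
STORE 1 → 74 74 74 74
ROT     → 74 74 74 74
SWAP    → 74 74 74 74
DIV     → 74 74 1
ROT     → 74 1 74
LT      → 74 1
OVER    → 74 1 74
DIV     → 74 0
SUB     → 74
DUP     → 74 74
MUL     → 5476
PUSH 0  → 5476 0
EQ      → 0
PUSH -7 → 0 -7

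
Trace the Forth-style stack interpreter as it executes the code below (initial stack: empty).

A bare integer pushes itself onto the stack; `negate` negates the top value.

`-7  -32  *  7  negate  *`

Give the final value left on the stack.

-7      [-7]
-32     [-7, -32]
*       [224]
7       [224, 7]
negate  [224, -7]
*       [-1568]

-1568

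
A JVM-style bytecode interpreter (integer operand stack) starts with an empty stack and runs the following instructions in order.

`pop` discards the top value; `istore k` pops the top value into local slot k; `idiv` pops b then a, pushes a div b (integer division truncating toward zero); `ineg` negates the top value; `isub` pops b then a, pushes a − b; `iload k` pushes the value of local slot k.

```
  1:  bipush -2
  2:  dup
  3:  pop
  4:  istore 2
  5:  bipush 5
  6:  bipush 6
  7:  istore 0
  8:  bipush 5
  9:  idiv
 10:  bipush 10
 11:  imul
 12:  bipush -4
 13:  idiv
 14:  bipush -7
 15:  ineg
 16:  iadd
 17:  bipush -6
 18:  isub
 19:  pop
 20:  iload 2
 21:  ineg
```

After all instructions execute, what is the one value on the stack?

2

bipush -2 : [-2]
dup       : [-2, -2]
pop       : [-2]
istore 2  : []
bipush 5  : [5]
bipush 6  : [5, 6]
istore 0  : [5]
bipush 5  : [5, 5]
idiv      : [1]
bipush 10 : [1, 10]
imul      : [10]
bipush -4 : [10, -4]
idiv      : [-2]
bipush -7 : [-2, -7]
ineg      : [-2, 7]
iadd      : [5]
bipush -6 : [5, -6]
isub      : [11]
pop       : []
iload 2   : [-2]
ineg      : [2]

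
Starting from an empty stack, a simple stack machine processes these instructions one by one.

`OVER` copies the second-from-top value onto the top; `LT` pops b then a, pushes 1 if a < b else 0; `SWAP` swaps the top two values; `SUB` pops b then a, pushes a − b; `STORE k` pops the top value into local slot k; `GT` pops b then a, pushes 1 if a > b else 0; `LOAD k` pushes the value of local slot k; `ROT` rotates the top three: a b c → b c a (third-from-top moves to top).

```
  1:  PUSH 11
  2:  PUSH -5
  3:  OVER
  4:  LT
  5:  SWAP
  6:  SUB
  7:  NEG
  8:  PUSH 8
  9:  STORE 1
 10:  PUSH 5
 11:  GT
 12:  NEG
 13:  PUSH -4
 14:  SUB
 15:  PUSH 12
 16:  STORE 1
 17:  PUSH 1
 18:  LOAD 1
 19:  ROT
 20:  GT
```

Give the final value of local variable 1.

PUSH 11  [11]
PUSH -5  [11, -5]
OVER     [11, -5, 11]
LT       [11, 1]
SWAP     [1, 11]
SUB      [-10]
NEG      [10]
PUSH 8   [10, 8]
STORE 1  [10]
PUSH 5   [10, 5]
GT       [1]
NEG      [-1]
PUSH -4  [-1, -4]
SUB      [3]
PUSH 12  [3, 12]
STORE 1  [3]
PUSH 1   [3, 1]
LOAD 1   [3, 1, 12]
ROT      [1, 12, 3]
GT       [1, 1]

12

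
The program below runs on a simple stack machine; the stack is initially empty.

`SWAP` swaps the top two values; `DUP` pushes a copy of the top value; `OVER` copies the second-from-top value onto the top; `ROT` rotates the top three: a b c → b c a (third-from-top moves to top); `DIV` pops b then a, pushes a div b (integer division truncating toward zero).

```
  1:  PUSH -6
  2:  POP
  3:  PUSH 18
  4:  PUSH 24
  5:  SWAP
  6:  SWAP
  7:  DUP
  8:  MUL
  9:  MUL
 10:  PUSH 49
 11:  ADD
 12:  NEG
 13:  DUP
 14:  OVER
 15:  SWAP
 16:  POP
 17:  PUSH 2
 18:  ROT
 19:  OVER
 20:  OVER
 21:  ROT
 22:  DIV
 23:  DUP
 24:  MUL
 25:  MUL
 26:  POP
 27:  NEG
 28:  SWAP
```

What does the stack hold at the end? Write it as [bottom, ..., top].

PUSH -6 : -6
POP     : (empty)
PUSH 18 : 18
PUSH 24 : 18 24
SWAP    : 24 18
SWAP    : 18 24
DUP     : 18 24 24
MUL     : 18 576
MUL     : 10368
PUSH 49 : 10368 49
ADD     : 10417
NEG     : -10417
DUP     : -10417 -10417
OVER    : -10417 -10417 -10417
SWAP    : -10417 -10417 -10417
POP     : -10417 -10417
PUSH 2  : -10417 -10417 2
ROT     : -10417 2 -10417
OVER    : -10417 2 -10417 2
OVER    : -10417 2 -10417 2 -10417
ROT     : -10417 2 2 -10417 -10417
DIV     : -10417 2 2 1
DUP     : -10417 2 2 1 1
MUL     : -10417 2 2 1
MUL     : -10417 2 2
POP     : -10417 2
NEG     : -10417 -2
SWAP    : -2 -10417

[-2, -10417]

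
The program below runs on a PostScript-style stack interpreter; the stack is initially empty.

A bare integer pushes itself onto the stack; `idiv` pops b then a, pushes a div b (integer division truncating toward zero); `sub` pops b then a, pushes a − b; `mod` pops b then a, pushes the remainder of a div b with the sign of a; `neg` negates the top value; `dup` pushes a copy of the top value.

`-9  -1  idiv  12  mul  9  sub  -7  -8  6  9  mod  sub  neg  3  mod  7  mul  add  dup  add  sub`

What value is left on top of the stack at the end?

85

-9    [-9]
-1    [-9, -1]
idiv  [9]
12    [9, 12]
mul   [108]
9     [108, 9]
sub   [99]
-7    [99, -7]
-8    [99, -7, -8]
6     [99, -7, -8, 6]
9     [99, -7, -8, 6, 9]
mod   [99, -7, -8, 6]
sub   [99, -7, -14]
neg   [99, -7, 14]
3     [99, -7, 14, 3]
mod   [99, -7, 2]
7     [99, -7, 2, 7]
mul   [99, -7, 14]
add   [99, 7]
dup   [99, 7, 7]
add   [99, 14]
sub   [85]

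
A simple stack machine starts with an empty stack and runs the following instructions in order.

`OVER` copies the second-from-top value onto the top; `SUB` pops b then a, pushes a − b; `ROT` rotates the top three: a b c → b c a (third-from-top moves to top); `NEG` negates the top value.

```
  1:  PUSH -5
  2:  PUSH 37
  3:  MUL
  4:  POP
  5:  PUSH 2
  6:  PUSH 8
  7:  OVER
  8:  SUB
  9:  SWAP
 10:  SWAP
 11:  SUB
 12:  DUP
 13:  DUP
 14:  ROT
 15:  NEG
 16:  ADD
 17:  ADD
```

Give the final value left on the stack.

-4

PUSH -5 → [-5]
PUSH 37 → [-5, 37]
MUL     → [-185]
POP     → []
PUSH 2  → [2]
PUSH 8  → [2, 8]
OVER    → [2, 8, 2]
SUB     → [2, 6]
SWAP    → [6, 2]
SWAP    → [2, 6]
SUB     → [-4]
DUP     → [-4, -4]
DUP     → [-4, -4, -4]
ROT     → [-4, -4, -4]
NEG     → [-4, -4, 4]
ADD     → [-4, 0]
ADD     → [-4]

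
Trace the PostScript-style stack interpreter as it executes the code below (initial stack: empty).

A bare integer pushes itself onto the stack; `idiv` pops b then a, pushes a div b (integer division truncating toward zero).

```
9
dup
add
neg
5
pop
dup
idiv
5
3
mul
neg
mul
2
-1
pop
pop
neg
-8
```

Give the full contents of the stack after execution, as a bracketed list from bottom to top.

[15, -8]

9    -> [9]
dup  -> [9, 9]
add  -> [18]
neg  -> [-18]
5    -> [-18, 5]
pop  -> [-18]
dup  -> [-18, -18]
idiv -> [1]
5    -> [1, 5]
3    -> [1, 5, 3]
mul  -> [1, 15]
neg  -> [1, -15]
mul  -> [-15]
2    -> [-15, 2]
-1   -> [-15, 2, -1]
pop  -> [-15, 2]
pop  -> [-15]
neg  -> [15]
-8   -> [15, -8]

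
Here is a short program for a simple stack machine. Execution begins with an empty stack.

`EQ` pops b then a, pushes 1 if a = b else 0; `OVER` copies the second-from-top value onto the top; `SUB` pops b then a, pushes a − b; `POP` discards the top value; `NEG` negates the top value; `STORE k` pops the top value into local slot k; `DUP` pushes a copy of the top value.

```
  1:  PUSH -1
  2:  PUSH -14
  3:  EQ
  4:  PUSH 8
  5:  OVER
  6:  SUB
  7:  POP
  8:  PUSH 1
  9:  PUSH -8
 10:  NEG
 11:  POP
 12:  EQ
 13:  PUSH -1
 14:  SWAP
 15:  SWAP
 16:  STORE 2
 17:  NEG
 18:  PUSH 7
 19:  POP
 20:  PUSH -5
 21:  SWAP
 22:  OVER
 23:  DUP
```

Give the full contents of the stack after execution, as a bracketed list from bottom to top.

PUSH -1  -> [-1]
PUSH -14 -> [-1, -14]
EQ       -> [0]
PUSH 8   -> [0, 8]
OVER     -> [0, 8, 0]
SUB      -> [0, 8]
POP      -> [0]
PUSH 1   -> [0, 1]
PUSH -8  -> [0, 1, -8]
NEG      -> [0, 1, 8]
POP      -> [0, 1]
EQ       -> [0]
PUSH -1  -> [0, -1]
SWAP     -> [-1, 0]
SWAP     -> [0, -1]
STORE 2  -> [0]
NEG      -> [0]
PUSH 7   -> [0, 7]
POP      -> [0]
PUSH -5  -> [0, -5]
SWAP     -> [-5, 0]
OVER     -> [-5, 0, -5]
DUP      -> [-5, 0, -5, -5]

[-5, 0, -5, -5]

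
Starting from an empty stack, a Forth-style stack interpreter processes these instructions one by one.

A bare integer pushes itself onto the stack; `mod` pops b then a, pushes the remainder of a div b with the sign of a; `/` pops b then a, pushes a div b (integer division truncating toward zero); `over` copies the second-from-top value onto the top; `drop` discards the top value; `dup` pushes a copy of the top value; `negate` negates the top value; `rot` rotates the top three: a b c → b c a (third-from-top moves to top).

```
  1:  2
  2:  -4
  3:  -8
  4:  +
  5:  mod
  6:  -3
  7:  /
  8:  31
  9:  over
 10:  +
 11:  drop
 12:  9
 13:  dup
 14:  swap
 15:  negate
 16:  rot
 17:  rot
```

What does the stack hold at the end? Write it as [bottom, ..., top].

2       2
-4      2 -4
-8      2 -4 -8
+       2 -12
mod     2
-3      2 -3
/       0
31      0 31
over    0 31 0
+       0 31
drop    0
9       0 9
dup     0 9 9
swap    0 9 9
negate  0 9 -9
rot     9 -9 0
rot     -9 0 9

[-9, 0, 9]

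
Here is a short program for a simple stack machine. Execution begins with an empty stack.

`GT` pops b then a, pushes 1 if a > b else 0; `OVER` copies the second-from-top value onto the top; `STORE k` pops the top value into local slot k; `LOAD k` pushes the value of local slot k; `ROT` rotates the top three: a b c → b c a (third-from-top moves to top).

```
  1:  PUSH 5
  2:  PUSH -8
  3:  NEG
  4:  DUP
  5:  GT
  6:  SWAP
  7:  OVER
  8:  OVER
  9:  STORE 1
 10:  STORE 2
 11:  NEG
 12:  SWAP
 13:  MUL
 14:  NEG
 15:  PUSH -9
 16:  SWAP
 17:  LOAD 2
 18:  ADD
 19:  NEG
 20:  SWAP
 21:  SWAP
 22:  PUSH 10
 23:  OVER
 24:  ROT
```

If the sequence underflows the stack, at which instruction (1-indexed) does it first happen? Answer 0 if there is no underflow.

PUSH 5  -> [5]
PUSH -8 -> [5, -8]
NEG     -> [5, 8]
DUP     -> [5, 8, 8]
GT      -> [5, 0]
SWAP    -> [0, 5]
OVER    -> [0, 5, 0]
OVER    -> [0, 5, 0, 5]
STORE 1 -> [0, 5, 0]
STORE 2 -> [0, 5]
NEG     -> [0, -5]
SWAP    -> [-5, 0]
MUL     -> [0]
NEG     -> [0]
PUSH -9 -> [0, -9]
SWAP    -> [-9, 0]
LOAD 2  -> [-9, 0, 0]
ADD     -> [-9, 0]
NEG     -> [-9, 0]
SWAP    -> [0, -9]
SWAP    -> [-9, 0]
PUSH 10 -> [-9, 0, 10]
OVER    -> [-9, 0, 10, 0]
ROT     -> [-9, 10, 0, 0]

0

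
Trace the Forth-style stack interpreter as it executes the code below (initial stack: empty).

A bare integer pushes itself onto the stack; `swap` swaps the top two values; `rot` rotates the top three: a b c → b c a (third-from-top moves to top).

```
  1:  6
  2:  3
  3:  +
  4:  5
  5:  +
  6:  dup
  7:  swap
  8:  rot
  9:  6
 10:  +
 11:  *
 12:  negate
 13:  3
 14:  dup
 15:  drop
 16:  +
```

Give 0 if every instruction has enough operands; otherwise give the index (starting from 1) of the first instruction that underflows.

8

6    : [6]
3    : [6, 3]
+    : [9]
5    : [9, 5]
+    : [14]
dup  : [14, 14]
swap : [14, 14]
rot  — needs 3 operands, stack has 2 → underflow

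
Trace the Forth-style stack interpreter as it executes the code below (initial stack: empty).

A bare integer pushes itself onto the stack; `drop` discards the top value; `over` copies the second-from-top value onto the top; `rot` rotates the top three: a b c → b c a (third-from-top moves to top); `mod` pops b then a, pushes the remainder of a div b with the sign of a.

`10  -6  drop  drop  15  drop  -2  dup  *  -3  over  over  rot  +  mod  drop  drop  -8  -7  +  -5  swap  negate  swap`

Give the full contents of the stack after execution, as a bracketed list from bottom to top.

[15, -5]

10      10
-6      10 -6
drop    10
drop    (empty)
15      15
drop    (empty)
-2      -2
dup     -2 -2
*       4
-3      4 -3
over    4 -3 4
over    4 -3 4 -3
rot     4 4 -3 -3
+       4 4 -6
mod     4 4
drop    4
drop    (empty)
-8      -8
-7      -8 -7
+       -15
-5      -15 -5
swap    -5 -15
negate  -5 15
swap    15 -5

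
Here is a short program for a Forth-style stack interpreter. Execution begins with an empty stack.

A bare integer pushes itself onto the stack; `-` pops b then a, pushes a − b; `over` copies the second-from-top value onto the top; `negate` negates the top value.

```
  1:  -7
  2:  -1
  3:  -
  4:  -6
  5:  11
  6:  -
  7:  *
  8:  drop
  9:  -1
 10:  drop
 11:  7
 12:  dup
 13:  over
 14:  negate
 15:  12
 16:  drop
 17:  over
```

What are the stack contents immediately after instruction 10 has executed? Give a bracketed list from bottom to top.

[]

-7   → [-7]
-1   → [-7, -1]
-    → [-6]
-6   → [-6, -6]
11   → [-6, -6, 11]
-    → [-6, -17]
*    → [102]
drop → []
-1   → [-1]
drop → []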